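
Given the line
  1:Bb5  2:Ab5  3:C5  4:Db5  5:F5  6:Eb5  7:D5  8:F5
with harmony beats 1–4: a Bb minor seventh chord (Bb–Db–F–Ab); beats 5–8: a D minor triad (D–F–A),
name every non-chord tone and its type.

The harmony at that moment is Bb minor seventh chord (Bb, Db, F, Ab); C5 is not a chord tone.
It is approached by leap down from Ab5 and left by step up to Db5.
Leap in, step out — an appoggiatura.
The harmony at that moment is D minor triad (D, F, A); Eb5 is not a chord tone.
It is approached by step down from F5 and left by step down to D5.
Step in, step out in the same direction — a passing tone.

C5 (beat 3) — appoggiatura; Eb5 (beat 6) — passing tone.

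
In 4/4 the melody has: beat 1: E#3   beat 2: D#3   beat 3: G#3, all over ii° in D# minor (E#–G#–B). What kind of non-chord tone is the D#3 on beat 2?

Escape tone.

The harmony at that moment is E# diminished triad (E#, G#, B); D#3 is not a chord tone.
It is approached by step down from E#3 and left by leap up to G#3.
Step in, leap out, on a weak beat — an escape tone.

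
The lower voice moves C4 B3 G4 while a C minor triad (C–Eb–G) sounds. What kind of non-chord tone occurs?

B3 is an escape tone.

The harmony at that moment is C minor triad (C, Eb, G); B3 is not a chord tone.
It is approached by step down from C4 and left by leap up to G4.
Step in, leap out — an escape tone.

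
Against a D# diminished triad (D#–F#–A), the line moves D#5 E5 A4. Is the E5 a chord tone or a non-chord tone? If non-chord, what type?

The harmony at that moment is D# diminished triad (D#, F#, A); E5 is not a chord tone.
It is approached by step up from D#5 and left by leap down to A4.
Step in, leap out — an escape tone.

Non-chord tone — an escape tone.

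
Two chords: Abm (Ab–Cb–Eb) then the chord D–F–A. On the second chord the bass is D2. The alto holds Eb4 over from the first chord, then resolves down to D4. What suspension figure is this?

9–8 suspension.

At the second chord the bass is D2. The suspended Eb4 lies a ninth above the bass; after resolving down by step to D4, the interval above the bass becomes an octave.
Suspension figures are named by those two intervals: 9–8.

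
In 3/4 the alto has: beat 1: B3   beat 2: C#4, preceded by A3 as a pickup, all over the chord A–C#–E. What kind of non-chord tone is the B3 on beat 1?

The harmony at that moment is A major triad (A, C#, E); B3 is not a chord tone.
It is approached by step up from A3 and left by step up to C#4.
Step in, step out in the same direction — a passing tone.

Passing tone.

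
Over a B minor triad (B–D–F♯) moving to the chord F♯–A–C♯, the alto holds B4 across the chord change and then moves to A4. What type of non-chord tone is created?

B4 is a suspension.

The harmony at that moment is F♯ minor triad (F♯, A, C♯); B4 is not a chord tone.
It is held over (the same pitch as the preceding B4) and left by step down to A4.
Held over from the previous chord and resolving down by step — a suspension.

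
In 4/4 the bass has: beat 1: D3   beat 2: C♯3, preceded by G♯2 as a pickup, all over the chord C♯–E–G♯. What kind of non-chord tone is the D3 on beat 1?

Appoggiatura.

The harmony at that moment is C♯ minor triad (C♯, E, G♯); D3 is not a chord tone.
It is approached by leap up from G♯2 and left by step down to C♯3.
Leap in, step out, metrically accented — an appoggiatura.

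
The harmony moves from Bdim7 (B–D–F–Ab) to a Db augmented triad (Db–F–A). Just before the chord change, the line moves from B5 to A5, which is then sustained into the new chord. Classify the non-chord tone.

The harmony at that moment is B diminished seventh chord (B, D, F, Ab); A5 is not a chord tone.
It is approached by step down from B5 and then sustained as the same pitch into the next harmony.
Arriving early and becoming a chord tone when the harmony changes — an anticipation.

A5 is an anticipation.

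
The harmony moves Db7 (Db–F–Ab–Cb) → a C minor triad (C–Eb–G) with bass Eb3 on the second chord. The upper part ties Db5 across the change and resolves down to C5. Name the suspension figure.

At the second chord the bass is Eb3. The suspended Db5 lies a seventh above the bass; after resolving down by step to C5, the interval above the bass becomes a sixth.
Suspension figures are named by those two intervals: 7–6.

7–6 suspension.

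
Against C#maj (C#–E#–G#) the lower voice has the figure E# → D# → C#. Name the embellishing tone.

D# is a passing tone.

The harmony at that moment is C# major triad (C#, E#, G#); D# is not a chord tone.
It is approached by step down from E# and left by step down to C#.
Step in, step out in the same direction — a passing tone.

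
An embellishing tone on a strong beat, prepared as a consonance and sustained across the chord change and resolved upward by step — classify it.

Approach: by preparation — the pitch is first a chord tone, then held (tied or repeated) while the harmony changes under it. Departure: up by step. Metric position: strong.
A prepared dissonance that resolves upward by step — a retardation. (The same figure resolving downward would be a suspension.)

Retardation.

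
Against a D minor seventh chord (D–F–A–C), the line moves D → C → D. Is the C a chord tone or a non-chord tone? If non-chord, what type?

D minor seventh chord contains D, F, A, C; C is the seventh, so it is a chord tone.

Chord tone (the seventh of D minor seventh chord).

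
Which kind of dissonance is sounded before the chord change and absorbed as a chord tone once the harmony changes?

Approach: ahead of the chord change (typically by step), so it is dissonant against the current harmony. Departure: none — the same pitch is restated or held and is a chord tone of the new harmony.
Dissonant first, consonant once the harmony catches up: the note simply arrives early — an anticipation. (The reverse timing, consonant first and dissonant after the change, would be a suspension or retardation.)

Anticipation.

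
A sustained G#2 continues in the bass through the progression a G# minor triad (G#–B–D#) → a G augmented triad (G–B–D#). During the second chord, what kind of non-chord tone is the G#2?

Pedal tone (pedal point).

The harmony at that moment is G augmented triad (G, B, D#); G#2 is not a chord tone.
It is held over (the same pitch as the preceding G#2) and then sustained as the same pitch into the next harmony.
Sustained through a change of harmony — a pedal tone.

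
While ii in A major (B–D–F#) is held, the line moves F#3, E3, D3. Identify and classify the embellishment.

E3 is a passing tone.

The harmony at that moment is B minor triad (B, D, F#); E3 is not a chord tone.
It is approached by step down from F#3 and left by step down to D3.
Step in, step out in the same direction — a passing tone.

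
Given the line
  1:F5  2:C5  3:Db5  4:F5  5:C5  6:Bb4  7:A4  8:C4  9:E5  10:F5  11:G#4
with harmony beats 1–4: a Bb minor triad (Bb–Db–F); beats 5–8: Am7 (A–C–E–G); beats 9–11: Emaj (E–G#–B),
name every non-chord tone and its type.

The harmony at that moment is Bb minor triad (Bb, Db, F); C5 is not a chord tone.
It is approached by leap down from F5 and left by step up to Db5.
Leap in, step out — an appoggiatura.
The harmony at that moment is A minor seventh chord (A, C, E, G); Bb4 is not a chord tone.
It is approached by step down from C5 and left by step down to A4.
Step in, step out in the same direction — a passing tone.
The harmony at that moment is E major triad (E, G#, B); F5 is not a chord tone.
It is approached by step up from E5 and left by leap down to G#4.
Step in, leap out — an escape tone.

C5 (beat 2) — appoggiatura; Bb4 (beat 6) — passing tone; F5 (beat 10) — escape tone.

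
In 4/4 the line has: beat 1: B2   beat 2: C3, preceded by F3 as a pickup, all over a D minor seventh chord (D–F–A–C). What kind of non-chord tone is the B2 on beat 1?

Appoggiatura.

The harmony at that moment is D minor seventh chord (D, F, A, C); B2 is not a chord tone.
It is approached by leap down from F3 and left by step up to C3.
Leap in, step out, metrically accented — an appoggiatura.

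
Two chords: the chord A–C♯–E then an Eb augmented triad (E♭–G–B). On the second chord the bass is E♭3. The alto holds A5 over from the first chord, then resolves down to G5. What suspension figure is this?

4–3 suspension.

At the second chord the bass is E♭3. The suspended A5 lies a fourth above the bass; after resolving down by step to G5, the interval above the bass becomes a third.
Suspension figures are named by those two intervals: 4–3.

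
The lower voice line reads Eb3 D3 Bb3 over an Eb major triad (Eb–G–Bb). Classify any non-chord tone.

D3 is an escape tone.

The harmony at that moment is Eb major triad (Eb, G, Bb); D3 is not a chord tone.
It is approached by step down from Eb3 and left by leap up to Bb3.
Step in, leap out — an escape tone.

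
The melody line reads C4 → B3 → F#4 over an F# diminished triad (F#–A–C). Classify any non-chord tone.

B3 is an escape tone.

The harmony at that moment is F# diminished triad (F#, A, C); B3 is not a chord tone.
It is approached by step down from C4 and left by leap up to F#4.
Step in, leap out — an escape tone.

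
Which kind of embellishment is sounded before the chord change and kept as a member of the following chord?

Approach: ahead of the chord change (typically by step), so it is dissonant against the current harmony. Departure: none — the same pitch is restated or held and is a chord tone of the new harmony.
Dissonant first, consonant once the harmony catches up: the note simply arrives early — an anticipation. (The reverse timing, consonant first and dissonant after the change, would be a suspension or retardation.)

Anticipation.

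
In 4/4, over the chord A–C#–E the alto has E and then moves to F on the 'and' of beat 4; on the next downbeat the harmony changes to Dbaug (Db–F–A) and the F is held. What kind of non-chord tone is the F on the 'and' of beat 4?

The harmony at that moment is A major triad (A, C#, E); F is not a chord tone.
It is approached by step up from E and then sustained as the same pitch into the next harmony.
Arriving early and becoming a chord tone when the harmony changes — an anticipation.

Anticipation.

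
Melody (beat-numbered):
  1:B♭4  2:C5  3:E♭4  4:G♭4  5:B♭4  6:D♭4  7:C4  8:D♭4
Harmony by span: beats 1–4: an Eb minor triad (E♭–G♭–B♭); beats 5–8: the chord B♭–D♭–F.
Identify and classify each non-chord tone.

C5 (beat 2) — escape tone; C4 (beat 7) — neighbor tone.

The harmony at that moment is E♭ minor triad (E♭, G♭, B♭); C5 is not a chord tone.
It is approached by step up from B♭4 and left by leap down to E♭4.
Step in, leap out — an escape tone.
The harmony at that moment is B♭ minor triad (B♭, D♭, F); C4 is not a chord tone.
It is approached by step down from D♭4 and left by step up to D♭4.
Step away and step back to the same note — a neighbor tone (lower neighbor).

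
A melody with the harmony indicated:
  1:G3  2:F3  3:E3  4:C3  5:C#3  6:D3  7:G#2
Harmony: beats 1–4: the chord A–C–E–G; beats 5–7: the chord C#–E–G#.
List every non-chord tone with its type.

F3 (beat 2) — passing tone; D3 (beat 6) — escape tone.

The harmony at that moment is A minor seventh chord (A, C, E, G); F3 is not a chord tone.
It is approached by step down from G3 and left by step down to E3.
Step in, step out in the same direction — a passing tone.
The harmony at that moment is C# minor triad (C#, E, G#); D3 is not a chord tone.
It is approached by step up from C#3 and left by leap down to G#2.
Step in, leap out — an escape tone.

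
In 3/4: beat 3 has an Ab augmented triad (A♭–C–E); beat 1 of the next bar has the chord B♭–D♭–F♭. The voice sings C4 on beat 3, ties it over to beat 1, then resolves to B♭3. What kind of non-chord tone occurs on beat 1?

The harmony at that moment is B♭ diminished triad (B♭, D♭, F♭); C4 is not a chord tone.
It is held over (the same pitch as the preceding C4) and left by step down to B♭3.
Held over from the previous chord and resolving down by step — a suspension.

Suspension.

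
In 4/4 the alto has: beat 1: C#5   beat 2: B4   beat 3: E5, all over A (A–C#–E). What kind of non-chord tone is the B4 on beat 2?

The harmony at that moment is A major triad (A, C#, E); B4 is not a chord tone.
It is approached by step down from C#5 and left by leap up to E5.
Step in, leap out, on a weak beat — an escape tone.

Escape tone.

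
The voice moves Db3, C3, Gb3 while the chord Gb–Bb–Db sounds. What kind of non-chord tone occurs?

C3 is an escape tone.

The harmony at that moment is Gb major triad (Gb, Bb, Db); C3 is not a chord tone.
It is approached by step down from Db3 and left by leap up to Gb3.
Step in, leap out — an escape tone.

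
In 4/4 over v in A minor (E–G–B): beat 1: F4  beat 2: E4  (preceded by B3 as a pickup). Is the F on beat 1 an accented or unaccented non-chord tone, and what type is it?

The harmony at that moment is E minor triad (E, G, B); F4 is not a chord tone.
It is approached by leap up from B3 and left by step down to E4.
Leap in, step out — an appoggiatura.
It falls on the downbeat, so it is accented.

Accented appoggiatura.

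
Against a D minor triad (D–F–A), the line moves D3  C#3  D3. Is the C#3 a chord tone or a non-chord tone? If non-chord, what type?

The harmony at that moment is D minor triad (D, F, A); C#3 is not a chord tone.
It is approached by step down from D3 and left by step up to D3.
Step away and step back to the same note — a neighbor tone (lower neighbor).

Non-chord tone — a neighbor tone.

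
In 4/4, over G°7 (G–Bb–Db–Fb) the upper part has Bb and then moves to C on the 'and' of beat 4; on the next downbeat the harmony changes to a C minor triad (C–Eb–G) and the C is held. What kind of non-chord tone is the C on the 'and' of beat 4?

The harmony at that moment is G diminished seventh chord (G, Bb, Db, Fb); C is not a chord tone.
It is approached by step up from Bb and then sustained as the same pitch into the next harmony.
Arriving early and becoming a chord tone when the harmony changes — an anticipation.

Anticipation.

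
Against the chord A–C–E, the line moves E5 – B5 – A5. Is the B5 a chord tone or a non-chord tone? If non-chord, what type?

The harmony at that moment is A minor triad (A, C, E); B5 is not a chord tone.
It is approached by leap up from E5 and left by step down to A5.
Leap in, step out — an appoggiatura.

Non-chord tone — an appoggiatura.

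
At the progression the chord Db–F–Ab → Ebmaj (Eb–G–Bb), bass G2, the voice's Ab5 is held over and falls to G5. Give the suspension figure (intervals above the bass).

At the second chord the bass is G2. The suspended Ab5 lies a ninth above the bass; after resolving down by step to G5, the interval above the bass becomes an octave.
Suspension figures are named by those two intervals: 9–8.

9–8 suspension.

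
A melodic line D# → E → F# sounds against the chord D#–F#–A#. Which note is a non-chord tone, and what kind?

E is a passing tone.

The harmony at that moment is D# minor triad (D#, F#, A#); E is not a chord tone.
It is approached by step up from D# and left by step up to F#.
Step in, step out in the same direction — a passing tone.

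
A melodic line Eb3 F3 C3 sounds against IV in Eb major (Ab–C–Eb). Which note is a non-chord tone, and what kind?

F3 is an escape tone.

The harmony at that moment is Ab major triad (Ab, C, Eb); F3 is not a chord tone.
It is approached by step up from Eb3 and left by leap down to C3.
Step in, leap out — an escape tone.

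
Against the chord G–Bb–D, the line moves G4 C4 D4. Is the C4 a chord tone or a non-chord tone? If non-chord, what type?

Non-chord tone — an appoggiatura.

The harmony at that moment is G minor triad (G, Bb, D); C4 is not a chord tone.
It is approached by leap down from G4 and left by step up to D4.
Leap in, step out — an appoggiatura.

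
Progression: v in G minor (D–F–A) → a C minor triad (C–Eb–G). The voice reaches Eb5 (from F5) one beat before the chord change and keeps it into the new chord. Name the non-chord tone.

Eb5 is an anticipation.

The harmony at that moment is D minor triad (D, F, A); Eb5 is not a chord tone.
It is approached by step down from F5 and then sustained as the same pitch into the next harmony.
Arriving early and becoming a chord tone when the harmony changes — an anticipation.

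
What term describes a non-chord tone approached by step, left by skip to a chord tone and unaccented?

Escape tone.

Approach: by step. Departure: by leap. Metric position: weak.
Step in, leap out, from a weak position — an escape tone (échappée). (It is the mirror image of the appoggiatura, which leaps in and steps out on a strong beat.)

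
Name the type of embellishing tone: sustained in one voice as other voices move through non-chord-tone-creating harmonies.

Pedal tone.

Approach: none. Departure: none — a single pitch is sustained while the chords change around it, passing through harmonies that do not contain it.
No melodic motion at all; the dissonance is created entirely by the moving harmonies against the stationary note — a pedal tone (pedal point).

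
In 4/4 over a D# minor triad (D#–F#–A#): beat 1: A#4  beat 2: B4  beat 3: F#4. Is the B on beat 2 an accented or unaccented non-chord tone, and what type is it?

The harmony at that moment is D# minor triad (D#, F#, A#); B4 is not a chord tone.
It is approached by step up from A#4 and left by leap down to F#4.
Step in, leap out — an escape tone.
It falls on a weak beat, so it is unaccented.

Unaccented escape tone.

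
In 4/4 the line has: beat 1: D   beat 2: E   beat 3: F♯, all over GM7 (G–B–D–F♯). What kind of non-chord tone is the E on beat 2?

Passing tone.

The harmony at that moment is G major seventh chord (G, B, D, F♯); E is not a chord tone.
It is approached by step up from D and left by step up to F♯.
Step in, step out in the same direction — a passing tone.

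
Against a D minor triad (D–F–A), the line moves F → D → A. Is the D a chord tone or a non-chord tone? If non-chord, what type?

D minor triad contains D, F, A; D is the root, so it is a chord tone.

Chord tone (the root of D minor triad).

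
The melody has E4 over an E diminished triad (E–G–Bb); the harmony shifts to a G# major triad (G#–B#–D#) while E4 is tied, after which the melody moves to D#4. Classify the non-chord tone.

The harmony at that moment is G# major triad (G#, B#, D#); E4 is not a chord tone.
It is held over (the same pitch as the preceding E4) and left by step down to D#4.
Held over from the previous chord and resolving down by step — a suspension.

E4 is a suspension.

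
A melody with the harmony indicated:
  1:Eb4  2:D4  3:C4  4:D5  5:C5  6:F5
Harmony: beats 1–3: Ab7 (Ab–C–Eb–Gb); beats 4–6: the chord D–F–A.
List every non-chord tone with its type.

D4 (beat 2) — passing tone; C5 (beat 5) — escape tone.

The harmony at that moment is Ab dominant seventh chord (Ab, C, Eb, Gb); D4 is not a chord tone.
It is approached by step down from Eb4 and left by step down to C4.
Step in, step out in the same direction — a passing tone.
The harmony at that moment is D minor triad (D, F, A); C5 is not a chord tone.
It is approached by step down from D5 and left by leap up to F5.
Step in, leap out — an escape tone.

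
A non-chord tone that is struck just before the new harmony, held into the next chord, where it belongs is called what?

Anticipation.

Approach: ahead of the chord change (typically by step), so it is dissonant against the current harmony. Departure: none — the same pitch is restated or held and is a chord tone of the new harmony.
Dissonant first, consonant once the harmony catches up: the note simply arrives early — an anticipation. (The reverse timing, consonant first and dissonant after the change, would be a suspension or retardation.)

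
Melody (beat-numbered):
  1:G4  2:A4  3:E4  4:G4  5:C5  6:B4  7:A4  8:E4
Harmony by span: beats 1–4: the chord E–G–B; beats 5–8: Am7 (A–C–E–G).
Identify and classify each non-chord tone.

The harmony at that moment is E minor triad (E, G, B); A4 is not a chord tone.
It is approached by step up from G4 and left by leap down to E4.
Step in, leap out — an escape tone.
The harmony at that moment is A minor seventh chord (A, C, E, G); B4 is not a chord tone.
It is approached by step down from C5 and left by step down to A4.
Step in, step out in the same direction — a passing tone.

A4 (beat 2) — escape tone; B4 (beat 6) — passing tone.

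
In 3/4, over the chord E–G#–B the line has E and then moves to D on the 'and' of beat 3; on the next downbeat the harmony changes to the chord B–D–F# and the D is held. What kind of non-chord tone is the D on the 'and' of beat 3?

Anticipation.

The harmony at that moment is E major triad (E, G#, B); D is not a chord tone.
It is approached by step down from E and then sustained as the same pitch into the next harmony.
Arriving early and becoming a chord tone when the harmony changes — an anticipation.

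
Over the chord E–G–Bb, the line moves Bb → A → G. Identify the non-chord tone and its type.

The harmony at that moment is E diminished triad (E, G, Bb); A is not a chord tone.
It is approached by step down from Bb and left by step down to G.
Step in, step out in the same direction — a passing tone.

A is a passing tone.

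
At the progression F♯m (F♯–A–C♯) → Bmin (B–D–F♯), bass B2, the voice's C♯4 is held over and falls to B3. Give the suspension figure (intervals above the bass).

At the second chord the bass is B2. The suspended C♯4 lies a ninth above the bass; after resolving down by step to B3, the interval above the bass becomes an octave.
Suspension figures are named by those two intervals: 9–8.

9–8 suspension.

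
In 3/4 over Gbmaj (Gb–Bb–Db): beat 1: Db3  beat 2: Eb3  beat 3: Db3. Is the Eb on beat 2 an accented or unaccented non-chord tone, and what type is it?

The harmony at that moment is Gb major triad (Gb, Bb, Db); Eb3 is not a chord tone.
It is approached by step up from Db3 and left by step down to Db3.
Step away and step back to the same note — a neighbor tone (upper neighbor).
It falls on a weak beat, so it is unaccented.

Unaccented neighbor tone.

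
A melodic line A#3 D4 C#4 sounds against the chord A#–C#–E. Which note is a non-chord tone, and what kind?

The harmony at that moment is A# diminished triad (A#, C#, E); D4 is not a chord tone.
It is approached by leap up from A#3 and left by step down to C#4.
Leap in, step out — an appoggiatura.

D4 is an appoggiatura.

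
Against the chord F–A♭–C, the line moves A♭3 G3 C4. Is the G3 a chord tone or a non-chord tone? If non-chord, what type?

Non-chord tone — an escape tone.

The harmony at that moment is F minor triad (F, A♭, C); G3 is not a chord tone.
It is approached by step down from A♭3 and left by leap up to C4.
Step in, leap out — an escape tone.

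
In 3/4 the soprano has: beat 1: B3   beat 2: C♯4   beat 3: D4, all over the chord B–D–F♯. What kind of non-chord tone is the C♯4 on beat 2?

The harmony at that moment is B minor triad (B, D, F♯); C♯4 is not a chord tone.
It is approached by step up from B3 and left by step up to D4.
Step in, step out in the same direction — a passing tone.

Passing tone.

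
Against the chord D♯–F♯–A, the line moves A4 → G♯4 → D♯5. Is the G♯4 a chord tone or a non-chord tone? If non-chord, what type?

The harmony at that moment is D♯ diminished triad (D♯, F♯, A); G♯4 is not a chord tone.
It is approached by step down from A4 and left by leap up to D♯5.
Step in, leap out — an escape tone.

Non-chord tone — an escape tone.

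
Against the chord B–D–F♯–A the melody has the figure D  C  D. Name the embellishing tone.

The harmony at that moment is B minor seventh chord (B, D, F♯, A); C is not a chord tone.
It is approached by step down from D and left by step up to D.
Step away and step back to the same note — a neighbor tone (lower neighbor).

C is a neighbor tone.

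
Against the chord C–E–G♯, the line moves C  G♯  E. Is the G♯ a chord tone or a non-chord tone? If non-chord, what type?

C augmented triad contains C, E, G♯; G♯ is the fifth, so it is a chord tone.

Chord tone (the fifth of C augmented triad).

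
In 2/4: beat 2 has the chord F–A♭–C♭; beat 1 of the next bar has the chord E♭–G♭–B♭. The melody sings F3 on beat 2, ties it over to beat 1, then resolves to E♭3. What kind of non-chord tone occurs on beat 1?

Suspension.

The harmony at that moment is E♭ minor triad (E♭, G♭, B♭); F3 is not a chord tone.
It is held over (the same pitch as the preceding F3) and left by step down to E♭3.
Held over from the previous chord and resolving down by step — a suspension.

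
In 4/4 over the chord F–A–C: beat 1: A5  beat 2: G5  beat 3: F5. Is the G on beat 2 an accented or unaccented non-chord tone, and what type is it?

The harmony at that moment is F major triad (F, A, C); G5 is not a chord tone.
It is approached by step down from A5 and left by step down to F5.
Step in, step out in the same direction — a passing tone.
It falls on a weak beat, so it is unaccented.

Unaccented passing tone.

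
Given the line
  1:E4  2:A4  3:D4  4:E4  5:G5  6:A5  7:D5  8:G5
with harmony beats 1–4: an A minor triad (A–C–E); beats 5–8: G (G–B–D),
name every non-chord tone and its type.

The harmony at that moment is A minor triad (A, C, E); D4 is not a chord tone.
It is approached by leap down from A4 and left by step up to E4.
Leap in, step out — an appoggiatura.
The harmony at that moment is G major triad (G, B, D); A5 is not a chord tone.
It is approached by step up from G5 and left by leap down to D5.
Step in, leap out — an escape tone.

D4 (beat 3) — appoggiatura; A5 (beat 6) — escape tone.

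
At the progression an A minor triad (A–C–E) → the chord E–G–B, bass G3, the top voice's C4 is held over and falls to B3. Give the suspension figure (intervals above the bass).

4–3 suspension.

At the second chord the bass is G3. The suspended C4 lies a fourth above the bass; after resolving down by step to B3, the interval above the bass becomes a third.
Suspension figures are named by those two intervals: 4–3.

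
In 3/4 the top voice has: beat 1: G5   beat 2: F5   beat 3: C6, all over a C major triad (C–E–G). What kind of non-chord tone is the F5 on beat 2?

Escape tone.

The harmony at that moment is C major triad (C, E, G); F5 is not a chord tone.
It is approached by step down from G5 and left by leap up to C6.
Step in, leap out, on a weak beat — an escape tone.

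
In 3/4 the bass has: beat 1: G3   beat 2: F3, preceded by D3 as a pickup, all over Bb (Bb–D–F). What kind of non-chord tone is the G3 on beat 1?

The harmony at that moment is Bb major triad (Bb, D, F); G3 is not a chord tone.
It is approached by leap up from D3 and left by step down to F3.
Leap in, step out, metrically accented — an appoggiatura.

Appoggiatura.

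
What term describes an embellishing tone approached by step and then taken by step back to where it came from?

Neighbor tone.

Approach: by step. Departure: by step in the opposite direction, back to the starting pitch.
Stepwise on both sides but reversing to return to the same chord tone — a neighbor tone. (Had it continued onward in the same direction it would be a passing tone instead.)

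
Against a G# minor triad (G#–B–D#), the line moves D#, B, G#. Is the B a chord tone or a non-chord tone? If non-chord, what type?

G# minor triad contains G#, B, D#; B is the third, so it is a chord tone.

Chord tone (the third of G# minor triad).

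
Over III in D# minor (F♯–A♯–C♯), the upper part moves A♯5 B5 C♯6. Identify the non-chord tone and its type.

The harmony at that moment is F♯ major triad (F♯, A♯, C♯); B5 is not a chord tone.
It is approached by step up from A♯5 and left by step up to C♯6.
Step in, step out in the same direction — a passing tone.

B5 is a passing tone.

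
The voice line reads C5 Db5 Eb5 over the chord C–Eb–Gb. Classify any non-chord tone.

Db5 is a passing tone.

The harmony at that moment is C diminished triad (C, Eb, Gb); Db5 is not a chord tone.
It is approached by step up from C5 and left by step up to Eb5.
Step in, step out in the same direction — a passing tone.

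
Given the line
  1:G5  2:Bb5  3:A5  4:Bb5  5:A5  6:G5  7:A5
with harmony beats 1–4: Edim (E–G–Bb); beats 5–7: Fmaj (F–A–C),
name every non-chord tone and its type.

The harmony at that moment is E diminished triad (E, G, Bb); A5 is not a chord tone.
It is approached by step down from Bb5 and left by step up to Bb5.
Step away and step back to the same note — a neighbor tone (lower neighbor).
The harmony at that moment is F major triad (F, A, C); G5 is not a chord tone.
It is approached by step down from A5 and left by step up to A5.
Step away and step back to the same note — a neighbor tone (lower neighbor).

A5 (beat 3) — neighbor tone; G5 (beat 6) — neighbor tone.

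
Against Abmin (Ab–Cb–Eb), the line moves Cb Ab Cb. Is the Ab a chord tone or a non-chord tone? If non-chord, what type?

Ab minor triad contains Ab, Cb, Eb; Ab is the root, so it is a chord tone.

Chord tone (the root of Ab minor triad).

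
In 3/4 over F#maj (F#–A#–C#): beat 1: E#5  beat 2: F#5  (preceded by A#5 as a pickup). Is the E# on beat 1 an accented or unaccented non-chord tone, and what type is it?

Accented appoggiatura.

The harmony at that moment is F# major triad (F#, A#, C#); E#5 is not a chord tone.
It is approached by leap down from A#5 and left by step up to F#5.
Leap in, step out — an appoggiatura.
It falls on the downbeat, so it is accented.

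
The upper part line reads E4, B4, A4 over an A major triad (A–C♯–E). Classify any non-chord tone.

B4 is an appoggiatura.

The harmony at that moment is A major triad (A, C♯, E); B4 is not a chord tone.
It is approached by leap up from E4 and left by step down to A4.
Leap in, step out — an appoggiatura.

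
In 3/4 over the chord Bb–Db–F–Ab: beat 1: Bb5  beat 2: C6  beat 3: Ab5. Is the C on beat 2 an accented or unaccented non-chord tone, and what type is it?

Unaccented escape tone.

The harmony at that moment is Bb minor seventh chord (Bb, Db, F, Ab); C6 is not a chord tone.
It is approached by step up from Bb5 and left by leap down to Ab5.
Step in, leap out — an escape tone.
It falls on a weak beat, so it is unaccented.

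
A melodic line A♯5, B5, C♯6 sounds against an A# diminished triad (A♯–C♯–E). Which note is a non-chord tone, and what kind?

The harmony at that moment is A♯ diminished triad (A♯, C♯, E); B5 is not a chord tone.
It is approached by step up from A♯5 and left by step up to C♯6.
Step in, step out in the same direction — a passing tone.

B5 is a passing tone.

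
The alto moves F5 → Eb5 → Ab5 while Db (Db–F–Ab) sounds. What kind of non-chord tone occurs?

Eb5 is an escape tone.

The harmony at that moment is Db major triad (Db, F, Ab); Eb5 is not a chord tone.
It is approached by step down from F5 and left by leap up to Ab5.
Step in, leap out — an escape tone.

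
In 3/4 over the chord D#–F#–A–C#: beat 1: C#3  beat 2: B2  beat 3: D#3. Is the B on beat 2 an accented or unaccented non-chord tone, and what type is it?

Unaccented escape tone.

The harmony at that moment is D# half-diminished seventh chord (D#, F#, A, C#); B2 is not a chord tone.
It is approached by step down from C#3 and left by leap up to D#3.
Step in, leap out — an escape tone.
It falls on a weak beat, so it is unaccented.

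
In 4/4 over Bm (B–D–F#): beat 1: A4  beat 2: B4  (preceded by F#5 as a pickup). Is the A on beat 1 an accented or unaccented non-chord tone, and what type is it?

Accented appoggiatura.

The harmony at that moment is B minor triad (B, D, F#); A4 is not a chord tone.
It is approached by leap down from F#5 and left by step up to B4.
Leap in, step out — an appoggiatura.
It falls on the downbeat, so it is accented.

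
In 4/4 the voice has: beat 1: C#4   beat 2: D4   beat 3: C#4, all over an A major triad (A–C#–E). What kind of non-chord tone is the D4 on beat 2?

The harmony at that moment is A major triad (A, C#, E); D4 is not a chord tone.
It is approached by step up from C#4 and left by step down to C#4.
Step away and step back to the same note — a neighbor tone (upper neighbor).

Upper neighbor tone.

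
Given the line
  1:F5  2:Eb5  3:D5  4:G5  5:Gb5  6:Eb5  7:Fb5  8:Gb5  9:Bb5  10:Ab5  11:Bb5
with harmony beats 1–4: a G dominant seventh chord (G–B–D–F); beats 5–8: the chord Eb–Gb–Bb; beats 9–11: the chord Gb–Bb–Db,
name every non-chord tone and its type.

The harmony at that moment is G dominant seventh chord (G, B, D, F); Eb5 is not a chord tone.
It is approached by step down from F5 and left by step down to D5.
Step in, step out in the same direction — a passing tone.
The harmony at that moment is Eb minor triad (Eb, Gb, Bb); Fb5 is not a chord tone.
It is approached by step up from Eb5 and left by step up to Gb5.
Step in, step out in the same direction — a passing tone.
The harmony at that moment is Gb major triad (Gb, Bb, Db); Ab5 is not a chord tone.
It is approached by step down from Bb5 and left by step up to Bb5.
Step away and step back to the same note — a neighbor tone (lower neighbor).

Eb5 (beat 2) — passing tone; Fb5 (beat 7) — passing tone; Ab5 (beat 10) — neighbor tone.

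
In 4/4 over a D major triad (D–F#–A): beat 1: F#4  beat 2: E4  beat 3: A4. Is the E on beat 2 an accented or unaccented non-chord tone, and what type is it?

Unaccented escape tone.

The harmony at that moment is D major triad (D, F#, A); E4 is not a chord tone.
It is approached by step down from F#4 and left by leap up to A4.
Step in, leap out — an escape tone.
It falls on a weak beat, so it is unaccented.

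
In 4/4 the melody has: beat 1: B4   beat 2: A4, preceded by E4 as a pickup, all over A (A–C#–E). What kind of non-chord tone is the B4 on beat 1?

The harmony at that moment is A major triad (A, C#, E); B4 is not a chord tone.
It is approached by leap up from E4 and left by step down to A4.
Leap in, step out, metrically accented — an appoggiatura.

Appoggiatura.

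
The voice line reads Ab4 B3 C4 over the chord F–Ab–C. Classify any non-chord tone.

B3 is an appoggiatura.

The harmony at that moment is F minor triad (F, Ab, C); B3 is not a chord tone.
It is approached by leap down from Ab4 and left by step up to C4.
Leap in, step out — an appoggiatura.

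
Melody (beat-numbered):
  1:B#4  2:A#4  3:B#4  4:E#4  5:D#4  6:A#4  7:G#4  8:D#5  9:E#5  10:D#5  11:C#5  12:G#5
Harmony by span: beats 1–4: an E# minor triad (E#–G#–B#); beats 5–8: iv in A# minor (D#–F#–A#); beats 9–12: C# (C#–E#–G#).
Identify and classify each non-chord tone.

A#4 (beat 2) — neighbor tone; G#4 (beat 7) — escape tone; D#5 (beat 10) — passing tone.

The harmony at that moment is E# minor triad (E#, G#, B#); A#4 is not a chord tone.
It is approached by step down from B#4 and left by step up to B#4.
Step away and step back to the same note — a neighbor tone (lower neighbor).
The harmony at that moment is D# minor triad (D#, F#, A#); G#4 is not a chord tone.
It is approached by step down from A#4 and left by leap up to D#5.
Step in, leap out — an escape tone.
The harmony at that moment is C# major triad (C#, E#, G#); D#5 is not a chord tone.
It is approached by step down from E#5 and left by step down to C#5.
Step in, step out in the same direction — a passing tone.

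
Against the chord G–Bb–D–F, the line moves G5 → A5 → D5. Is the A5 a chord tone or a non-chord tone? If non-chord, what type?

Non-chord tone — an escape tone.

The harmony at that moment is G minor seventh chord (G, Bb, D, F); A5 is not a chord tone.
It is approached by step up from G5 and left by leap down to D5.
Step in, leap out — an escape tone.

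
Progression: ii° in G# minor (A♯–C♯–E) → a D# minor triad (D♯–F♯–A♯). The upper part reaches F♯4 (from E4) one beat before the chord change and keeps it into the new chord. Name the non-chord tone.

The harmony at that moment is A♯ diminished triad (A♯, C♯, E); F♯4 is not a chord tone.
It is approached by step up from E4 and then sustained as the same pitch into the next harmony.
Arriving early and becoming a chord tone when the harmony changes — an anticipation.

F♯4 is an anticipation.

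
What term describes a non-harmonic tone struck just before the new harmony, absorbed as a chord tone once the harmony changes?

Approach: ahead of the chord change (typically by step), so it is dissonant against the current harmony. Departure: none — the same pitch is restated or held and is a chord tone of the new harmony.
Dissonant first, consonant once the harmony catches up: the note simply arrives early — an anticipation. (The reverse timing, consonant first and dissonant after the change, would be a suspension or retardation.)

Anticipation.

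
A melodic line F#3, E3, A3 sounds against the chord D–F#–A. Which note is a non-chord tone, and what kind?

The harmony at that moment is D major triad (D, F#, A); E3 is not a chord tone.
It is approached by step down from F#3 and left by leap up to A3.
Step in, leap out — an escape tone.

E3 is an escape tone.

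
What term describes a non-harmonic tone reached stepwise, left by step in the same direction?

Approach: by step. Departure: by step, continuing in the same direction.
Stepwise on both sides with no change of direction means the note fills in the space between two different chord tones — a passing tone. (Had it turned back to its starting note it would be a neighbor tone instead.)

Passing tone.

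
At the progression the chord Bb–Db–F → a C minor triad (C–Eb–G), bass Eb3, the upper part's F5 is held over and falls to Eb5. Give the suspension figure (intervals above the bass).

9–8 suspension.

At the second chord the bass is Eb3. The suspended F5 lies a ninth above the bass; after resolving down by step to Eb5, the interval above the bass becomes an octave.
Suspension figures are named by those two intervals: 9–8.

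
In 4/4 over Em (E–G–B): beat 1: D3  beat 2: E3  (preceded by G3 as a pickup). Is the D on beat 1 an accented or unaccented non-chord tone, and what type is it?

Accented appoggiatura.

The harmony at that moment is E minor triad (E, G, B); D3 is not a chord tone.
It is approached by leap down from G3 and left by step up to E3.
Leap in, step out — an appoggiatura.
It falls on the downbeat, so it is accented.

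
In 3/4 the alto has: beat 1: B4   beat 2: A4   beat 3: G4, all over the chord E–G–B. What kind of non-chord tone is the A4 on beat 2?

The harmony at that moment is E minor triad (E, G, B); A4 is not a chord tone.
It is approached by step down from B4 and left by step down to G4.
Step in, step out in the same direction — a passing tone.

Passing tone.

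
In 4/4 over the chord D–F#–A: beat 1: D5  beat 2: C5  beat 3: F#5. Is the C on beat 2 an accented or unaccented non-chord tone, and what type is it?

The harmony at that moment is D major triad (D, F#, A); C5 is not a chord tone.
It is approached by step down from D5 and left by leap up to F#5.
Step in, leap out — an escape tone.
It falls on a weak beat, so it is unaccented.

Unaccented escape tone.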